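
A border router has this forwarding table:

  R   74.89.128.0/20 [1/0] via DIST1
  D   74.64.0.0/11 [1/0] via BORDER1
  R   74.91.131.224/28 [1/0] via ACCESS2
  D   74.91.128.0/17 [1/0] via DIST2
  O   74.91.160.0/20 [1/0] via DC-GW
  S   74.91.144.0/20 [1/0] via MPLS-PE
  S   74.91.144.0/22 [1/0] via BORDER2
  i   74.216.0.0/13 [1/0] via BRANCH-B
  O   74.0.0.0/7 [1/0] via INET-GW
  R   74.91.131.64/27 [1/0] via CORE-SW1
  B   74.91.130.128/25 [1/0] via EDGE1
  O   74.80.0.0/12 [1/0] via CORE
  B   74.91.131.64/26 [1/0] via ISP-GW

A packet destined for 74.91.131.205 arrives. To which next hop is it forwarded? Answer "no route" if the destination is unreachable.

DIST2

Routes whose prefix contains 74.91.131.205:
  74.0.0.0/7 (74.0.0.0 - 75.255.255.255) -> INET-GW
  74.64.0.0/11 (74.64.0.0 - 74.95.255.255) -> BORDER1
  74.80.0.0/12 (74.80.0.0 - 74.95.255.255) -> CORE
  74.91.128.0/17 (74.91.128.0 - 74.91.255.255) -> DIST2
More-specific entries that do NOT match:
  74.91.131.224/28 (74.91.131.224 - 74.91.131.239) does not contain 74.91.131.205
  74.91.131.64/27 (74.91.131.64 - 74.91.131.95) does not contain 74.91.131.205
  74.91.131.64/26 (74.91.131.64 - 74.91.131.127) does not contain 74.91.131.205
  74.91.130.128/25 (74.91.130.128 - 74.91.130.255) does not contain 74.91.131.205
  74.91.144.0/22 (74.91.144.0 - 74.91.147.255) does not contain 74.91.131.205
  74.89.128.0/20 (74.89.128.0 - 74.89.143.255) does not contain 74.91.131.205
  74.91.160.0/20 (74.91.160.0 - 74.91.175.255) does not contain 74.91.131.205
  74.91.144.0/20 (74.91.144.0 - 74.91.159.255) does not contain 74.91.131.205
Longest matching prefix is /17 -> next hop DIST2.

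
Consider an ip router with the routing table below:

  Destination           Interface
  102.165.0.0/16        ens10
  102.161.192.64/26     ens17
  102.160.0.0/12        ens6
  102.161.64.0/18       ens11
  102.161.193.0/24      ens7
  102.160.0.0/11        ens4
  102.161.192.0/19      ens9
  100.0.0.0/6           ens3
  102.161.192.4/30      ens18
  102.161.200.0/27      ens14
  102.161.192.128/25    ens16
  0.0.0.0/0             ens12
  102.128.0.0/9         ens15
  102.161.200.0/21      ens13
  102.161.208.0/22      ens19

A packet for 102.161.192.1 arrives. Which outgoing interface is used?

Routes whose prefix contains 102.161.192.1:
  0.0.0.0/0 (default, matches everything) -> ens12
  100.0.0.0/6 (100.0.0.0 - 103.255.255.255) -> ens3
  102.128.0.0/9 (102.128.0.0 - 102.255.255.255) -> ens15
  102.160.0.0/11 (102.160.0.0 - 102.191.255.255) -> ens4
  102.160.0.0/12 (102.160.0.0 - 102.175.255.255) -> ens6
  102.161.192.0/19 (102.161.192.0 - 102.161.223.255) -> ens9
More-specific entries that do NOT match:
  102.161.192.4/30 (102.161.192.4 - 102.161.192.7) does not contain 102.161.192.1
  102.161.200.0/27 (102.161.200.0 - 102.161.200.31) does not contain 102.161.192.1
  102.161.192.64/26 (102.161.192.64 - 102.161.192.127) does not contain 102.161.192.1
  102.161.192.128/25 (102.161.192.128 - 102.161.192.255) does not contain 102.161.192.1
  102.161.193.0/24 (102.161.193.0 - 102.161.193.255) does not contain 102.161.192.1
  102.161.208.0/22 (102.161.208.0 - 102.161.211.255) does not contain 102.161.192.1
  102.161.200.0/21 (102.161.200.0 - 102.161.207.255) does not contain 102.161.192.1
Longest matching prefix is /19 -> interface ens9.

ens9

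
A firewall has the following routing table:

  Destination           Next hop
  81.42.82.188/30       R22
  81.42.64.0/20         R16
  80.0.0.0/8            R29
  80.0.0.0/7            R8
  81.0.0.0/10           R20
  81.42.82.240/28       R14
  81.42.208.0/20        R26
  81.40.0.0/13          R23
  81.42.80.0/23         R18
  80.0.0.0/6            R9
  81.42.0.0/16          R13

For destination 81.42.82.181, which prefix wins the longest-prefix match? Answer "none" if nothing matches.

81.42.0.0/16

Entries matching 81.42.82.181:
  80.0.0.0/6 (80.0.0.0 - 83.255.255.255)
  80.0.0.0/7 (80.0.0.0 - 81.255.255.255)
  81.0.0.0/10 (81.0.0.0 - 81.63.255.255)
  81.40.0.0/13 (81.40.0.0 - 81.47.255.255)
  81.42.0.0/16 (81.42.0.0 - 81.42.255.255)
Most specific is 81.42.0.0/16.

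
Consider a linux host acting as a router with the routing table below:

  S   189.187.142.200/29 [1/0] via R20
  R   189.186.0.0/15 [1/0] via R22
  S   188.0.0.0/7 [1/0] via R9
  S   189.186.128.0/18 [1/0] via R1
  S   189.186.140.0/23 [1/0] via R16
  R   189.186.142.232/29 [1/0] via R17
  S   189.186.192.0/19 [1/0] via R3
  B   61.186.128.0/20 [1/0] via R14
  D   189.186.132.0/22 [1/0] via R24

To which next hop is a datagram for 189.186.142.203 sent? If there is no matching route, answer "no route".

Routes whose prefix contains 189.186.142.203:
  188.0.0.0/7 (188.0.0.0 - 189.255.255.255) -> R9
  189.186.0.0/15 (189.186.0.0 - 189.187.255.255) -> R22
  189.186.128.0/18 (189.186.128.0 - 189.186.191.255) -> R1
More-specific entries that do NOT match:
  189.187.142.200/29 (189.187.142.200 - 189.187.142.207) does not contain 189.186.142.203
  189.186.142.232/29 (189.186.142.232 - 189.186.142.239) does not contain 189.186.142.203
  189.186.140.0/23 (189.186.140.0 - 189.186.141.255) does not contain 189.186.142.203
  189.186.132.0/22 (189.186.132.0 - 189.186.135.255) does not contain 189.186.142.203
  61.186.128.0/20 (61.186.128.0 - 61.186.143.255) does not contain 189.186.142.203
  189.186.192.0/19 (189.186.192.0 - 189.186.223.255) does not contain 189.186.142.203
Longest matching prefix is /18 -> next hop R1.

R1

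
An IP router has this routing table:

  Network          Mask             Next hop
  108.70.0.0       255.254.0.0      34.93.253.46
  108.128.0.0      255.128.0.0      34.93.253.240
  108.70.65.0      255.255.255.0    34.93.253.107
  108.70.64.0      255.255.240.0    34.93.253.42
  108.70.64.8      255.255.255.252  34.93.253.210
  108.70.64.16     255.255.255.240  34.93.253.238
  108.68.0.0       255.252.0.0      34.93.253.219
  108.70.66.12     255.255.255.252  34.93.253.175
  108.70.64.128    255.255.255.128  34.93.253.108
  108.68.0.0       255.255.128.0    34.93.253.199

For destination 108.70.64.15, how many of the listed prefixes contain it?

Prefixes containing 108.70.64.15:
  108.68.0.0/14 (108.68.0.0 - 108.71.255.255)
  108.70.0.0/15 (108.70.0.0 - 108.71.255.255)
  108.70.64.0/20 (108.70.64.0 - 108.70.79.255)
Total matching entries: 3.

3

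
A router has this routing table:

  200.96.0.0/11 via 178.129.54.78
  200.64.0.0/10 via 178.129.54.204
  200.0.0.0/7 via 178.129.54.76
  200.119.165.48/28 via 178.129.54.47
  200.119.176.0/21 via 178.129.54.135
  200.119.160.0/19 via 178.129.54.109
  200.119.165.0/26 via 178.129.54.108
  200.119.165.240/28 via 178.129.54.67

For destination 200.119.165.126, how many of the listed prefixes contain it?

Prefixes containing 200.119.165.126:
  200.0.0.0/7 (200.0.0.0 - 201.255.255.255)
  200.64.0.0/10 (200.64.0.0 - 200.127.255.255)
  200.96.0.0/11 (200.96.0.0 - 200.127.255.255)
  200.119.160.0/19 (200.119.160.0 - 200.119.191.255)
Total matching entries: 4.

4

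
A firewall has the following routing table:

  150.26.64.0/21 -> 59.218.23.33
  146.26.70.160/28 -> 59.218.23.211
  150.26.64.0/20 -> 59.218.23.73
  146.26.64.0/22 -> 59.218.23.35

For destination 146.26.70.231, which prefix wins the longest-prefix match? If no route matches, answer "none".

none

146.26.70.231 is outside every listed prefix and there is no default route.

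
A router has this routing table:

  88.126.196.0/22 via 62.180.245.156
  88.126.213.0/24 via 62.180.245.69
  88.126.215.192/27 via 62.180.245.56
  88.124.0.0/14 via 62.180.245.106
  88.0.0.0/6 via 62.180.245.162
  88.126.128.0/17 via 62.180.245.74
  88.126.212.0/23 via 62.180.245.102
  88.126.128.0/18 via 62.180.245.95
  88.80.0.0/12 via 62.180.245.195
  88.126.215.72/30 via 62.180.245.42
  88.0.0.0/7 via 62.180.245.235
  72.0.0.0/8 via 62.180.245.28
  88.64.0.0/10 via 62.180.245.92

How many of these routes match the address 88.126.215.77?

5

Prefixes containing 88.126.215.77:
  88.0.0.0/6 (88.0.0.0 - 91.255.255.255)
  88.0.0.0/7 (88.0.0.0 - 89.255.255.255)
  88.64.0.0/10 (88.64.0.0 - 88.127.255.255)
  88.124.0.0/14 (88.124.0.0 - 88.127.255.255)
  88.126.128.0/17 (88.126.128.0 - 88.126.255.255)
Total matching entries: 5.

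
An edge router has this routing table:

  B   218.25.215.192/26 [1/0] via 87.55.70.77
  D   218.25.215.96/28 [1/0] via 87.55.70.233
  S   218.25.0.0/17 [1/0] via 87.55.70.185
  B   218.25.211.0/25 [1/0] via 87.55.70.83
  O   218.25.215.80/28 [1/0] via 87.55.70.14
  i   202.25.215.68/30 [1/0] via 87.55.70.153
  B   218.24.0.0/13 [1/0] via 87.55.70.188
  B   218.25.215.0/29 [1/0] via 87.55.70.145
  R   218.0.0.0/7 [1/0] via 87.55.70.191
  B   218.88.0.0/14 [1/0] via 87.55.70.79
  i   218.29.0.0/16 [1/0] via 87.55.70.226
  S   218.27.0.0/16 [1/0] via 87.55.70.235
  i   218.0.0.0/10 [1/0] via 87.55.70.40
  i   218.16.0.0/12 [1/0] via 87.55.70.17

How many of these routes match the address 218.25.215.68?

4

Prefixes containing 218.25.215.68:
  218.0.0.0/7 (218.0.0.0 - 219.255.255.255)
  218.0.0.0/10 (218.0.0.0 - 218.63.255.255)
  218.16.0.0/12 (218.16.0.0 - 218.31.255.255)
  218.24.0.0/13 (218.24.0.0 - 218.31.255.255)
Total matching entries: 4.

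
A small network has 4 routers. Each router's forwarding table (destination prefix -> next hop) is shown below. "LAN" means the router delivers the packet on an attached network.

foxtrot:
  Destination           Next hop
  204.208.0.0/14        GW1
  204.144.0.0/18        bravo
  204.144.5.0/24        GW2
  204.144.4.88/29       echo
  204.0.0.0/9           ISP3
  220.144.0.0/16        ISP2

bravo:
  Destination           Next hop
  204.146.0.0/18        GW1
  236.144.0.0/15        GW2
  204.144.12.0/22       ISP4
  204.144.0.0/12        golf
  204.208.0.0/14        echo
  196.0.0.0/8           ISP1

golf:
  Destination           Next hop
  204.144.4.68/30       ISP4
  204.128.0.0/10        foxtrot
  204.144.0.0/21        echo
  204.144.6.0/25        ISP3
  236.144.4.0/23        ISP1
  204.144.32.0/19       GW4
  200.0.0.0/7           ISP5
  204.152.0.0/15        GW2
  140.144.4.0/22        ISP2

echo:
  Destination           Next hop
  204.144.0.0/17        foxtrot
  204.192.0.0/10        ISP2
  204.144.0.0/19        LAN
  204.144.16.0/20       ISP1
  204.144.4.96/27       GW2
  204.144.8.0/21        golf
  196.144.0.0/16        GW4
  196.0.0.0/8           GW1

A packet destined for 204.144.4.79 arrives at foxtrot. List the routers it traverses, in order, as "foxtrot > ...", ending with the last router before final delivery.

foxtrot > bravo > golf > echo

At foxtrot: longest match for 204.144.4.79 is 204.144.0.0/18 -> bravo
At bravo: longest match for 204.144.4.79 is 204.144.0.0/12 -> golf
At golf: longest match for 204.144.4.79 is 204.144.0.0/21 -> echo
At echo: longest match for 204.144.4.79 is 204.144.0.0/19 -> LAN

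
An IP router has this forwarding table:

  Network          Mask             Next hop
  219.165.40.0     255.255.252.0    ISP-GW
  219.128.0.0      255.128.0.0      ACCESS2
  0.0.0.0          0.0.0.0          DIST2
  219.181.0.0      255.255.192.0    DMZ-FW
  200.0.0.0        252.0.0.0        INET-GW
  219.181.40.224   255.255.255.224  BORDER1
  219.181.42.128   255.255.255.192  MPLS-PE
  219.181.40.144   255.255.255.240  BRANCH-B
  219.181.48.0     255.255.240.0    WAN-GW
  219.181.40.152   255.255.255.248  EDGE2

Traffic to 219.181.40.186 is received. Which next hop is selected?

Routes whose prefix contains 219.181.40.186:
  0.0.0.0/0 (default, matches everything) -> DIST2
  219.128.0.0/9 (219.128.0.0 - 219.255.255.255) -> ACCESS2
  219.181.0.0/18 (219.181.0.0 - 219.181.63.255) -> DMZ-FW
More-specific entries that do NOT match:
  219.181.40.152/29 (219.181.40.152 - 219.181.40.159) does not contain 219.181.40.186
  219.181.40.144/28 (219.181.40.144 - 219.181.40.159) does not contain 219.181.40.186
  219.181.40.224/27 (219.181.40.224 - 219.181.40.255) does not contain 219.181.40.186
  219.181.42.128/26 (219.181.42.128 - 219.181.42.191) does not contain 219.181.40.186
  219.165.40.0/22 (219.165.40.0 - 219.165.43.255) does not contain 219.181.40.186
  219.181.48.0/20 (219.181.48.0 - 219.181.63.255) does not contain 219.181.40.186
Longest matching prefix is /18 -> next hop DMZ-FW.

DMZ-FW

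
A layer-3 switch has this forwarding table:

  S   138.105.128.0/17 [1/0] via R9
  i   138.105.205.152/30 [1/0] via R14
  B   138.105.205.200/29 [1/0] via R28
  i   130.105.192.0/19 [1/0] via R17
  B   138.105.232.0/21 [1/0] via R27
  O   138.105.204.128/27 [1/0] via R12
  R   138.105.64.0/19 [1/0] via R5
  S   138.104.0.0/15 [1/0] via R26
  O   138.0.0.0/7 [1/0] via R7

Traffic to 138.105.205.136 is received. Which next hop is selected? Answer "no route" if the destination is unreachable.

R9

Routes whose prefix contains 138.105.205.136:
  138.0.0.0/7 (138.0.0.0 - 139.255.255.255) -> R7
  138.104.0.0/15 (138.104.0.0 - 138.105.255.255) -> R26
  138.105.128.0/17 (138.105.128.0 - 138.105.255.255) -> R9
More-specific entries that do NOT match:
  138.105.205.152/30 (138.105.205.152 - 138.105.205.155) does not contain 138.105.205.136
  138.105.205.200/29 (138.105.205.200 - 138.105.205.207) does not contain 138.105.205.136
  138.105.204.128/27 (138.105.204.128 - 138.105.204.159) does not contain 138.105.205.136
  138.105.232.0/21 (138.105.232.0 - 138.105.239.255) does not contain 138.105.205.136
  130.105.192.0/19 (130.105.192.0 - 130.105.223.255) does not contain 138.105.205.136
  138.105.64.0/19 (138.105.64.0 - 138.105.95.255) does not contain 138.105.205.136
Longest matching prefix is /17 -> next hop R9.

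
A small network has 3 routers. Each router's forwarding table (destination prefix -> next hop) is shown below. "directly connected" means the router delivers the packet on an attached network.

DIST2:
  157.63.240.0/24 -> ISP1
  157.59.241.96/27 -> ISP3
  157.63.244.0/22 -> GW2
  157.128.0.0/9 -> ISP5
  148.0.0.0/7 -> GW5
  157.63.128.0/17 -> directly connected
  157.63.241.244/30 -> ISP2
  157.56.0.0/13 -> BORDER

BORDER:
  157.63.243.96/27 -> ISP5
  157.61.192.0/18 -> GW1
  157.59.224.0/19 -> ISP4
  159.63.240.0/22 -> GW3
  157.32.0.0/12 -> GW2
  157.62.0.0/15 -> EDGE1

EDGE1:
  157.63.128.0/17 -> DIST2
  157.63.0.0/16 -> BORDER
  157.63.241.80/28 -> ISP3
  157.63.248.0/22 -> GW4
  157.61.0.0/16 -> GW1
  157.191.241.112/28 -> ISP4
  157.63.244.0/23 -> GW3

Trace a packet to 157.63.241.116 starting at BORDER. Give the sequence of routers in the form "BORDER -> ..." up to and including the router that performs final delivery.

BORDER -> EDGE1 -> DIST2

At BORDER: longest match for 157.63.241.116 is 157.62.0.0/15 -> EDGE1
At EDGE1: longest match for 157.63.241.116 is 157.63.128.0/17 -> DIST2
At DIST2: longest match for 157.63.241.116 is 157.63.128.0/17 -> directly connected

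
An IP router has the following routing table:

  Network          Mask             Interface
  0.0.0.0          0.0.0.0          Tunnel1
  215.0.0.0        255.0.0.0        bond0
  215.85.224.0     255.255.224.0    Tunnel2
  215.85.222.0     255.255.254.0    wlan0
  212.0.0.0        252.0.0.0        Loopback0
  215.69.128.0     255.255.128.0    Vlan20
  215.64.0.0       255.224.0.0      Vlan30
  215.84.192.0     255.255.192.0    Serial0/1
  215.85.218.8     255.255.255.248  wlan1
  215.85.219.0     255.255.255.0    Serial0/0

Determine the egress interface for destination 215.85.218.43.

Routes whose prefix contains 215.85.218.43:
  0.0.0.0/0 (default, matches everything) -> Tunnel1
  212.0.0.0/6 (212.0.0.0 - 215.255.255.255) -> Loopback0
  215.0.0.0/8 (215.0.0.0 - 215.255.255.255) -> bond0
  215.64.0.0/11 (215.64.0.0 - 215.95.255.255) -> Vlan30
More-specific entries that do NOT match:
  215.85.218.8/29 (215.85.218.8 - 215.85.218.15) does not contain 215.85.218.43
  215.85.219.0/24 (215.85.219.0 - 215.85.219.255) does not contain 215.85.218.43
  215.85.222.0/23 (215.85.222.0 - 215.85.223.255) does not contain 215.85.218.43
  215.85.224.0/19 (215.85.224.0 - 215.85.255.255) does not contain 215.85.218.43
  215.84.192.0/18 (215.84.192.0 - 215.84.255.255) does not contain 215.85.218.43
  215.69.128.0/17 (215.69.128.0 - 215.69.255.255) does not contain 215.85.218.43
Longest matching prefix is /11 -> interface Vlan30.

Vlan30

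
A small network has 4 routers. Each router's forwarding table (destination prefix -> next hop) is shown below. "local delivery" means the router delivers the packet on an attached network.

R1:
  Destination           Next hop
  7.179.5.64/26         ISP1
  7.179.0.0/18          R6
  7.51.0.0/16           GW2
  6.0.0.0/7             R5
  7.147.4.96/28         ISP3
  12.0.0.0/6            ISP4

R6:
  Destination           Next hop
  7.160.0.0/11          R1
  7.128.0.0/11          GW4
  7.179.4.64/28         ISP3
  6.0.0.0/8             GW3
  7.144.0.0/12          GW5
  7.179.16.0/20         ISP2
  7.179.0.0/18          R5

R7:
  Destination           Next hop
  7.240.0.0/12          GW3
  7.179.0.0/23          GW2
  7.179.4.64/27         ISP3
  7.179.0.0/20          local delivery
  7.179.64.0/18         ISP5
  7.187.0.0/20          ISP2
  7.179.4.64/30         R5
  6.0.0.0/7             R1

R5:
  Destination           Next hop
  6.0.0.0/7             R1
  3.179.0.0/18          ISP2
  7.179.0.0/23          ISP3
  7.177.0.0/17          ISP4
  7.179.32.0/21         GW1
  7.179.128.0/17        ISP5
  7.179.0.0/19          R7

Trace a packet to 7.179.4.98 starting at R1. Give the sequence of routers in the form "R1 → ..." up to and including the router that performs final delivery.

At R1: longest match for 7.179.4.98 is 7.179.0.0/18 -> R6
At R6: longest match for 7.179.4.98 is 7.179.0.0/18 -> R5
At R5: longest match for 7.179.4.98 is 7.179.0.0/19 -> R7
At R7: longest match for 7.179.4.98 is 7.179.0.0/20 -> local delivery

R1 → R6 → R5 → R7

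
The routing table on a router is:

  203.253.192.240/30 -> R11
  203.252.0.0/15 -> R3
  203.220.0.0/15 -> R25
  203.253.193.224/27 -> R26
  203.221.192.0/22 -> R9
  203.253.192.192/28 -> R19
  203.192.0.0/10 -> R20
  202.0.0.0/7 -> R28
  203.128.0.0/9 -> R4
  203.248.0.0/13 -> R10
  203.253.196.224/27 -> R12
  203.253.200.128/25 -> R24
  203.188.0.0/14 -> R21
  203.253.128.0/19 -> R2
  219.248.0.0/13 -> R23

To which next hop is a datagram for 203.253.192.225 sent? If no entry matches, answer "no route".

Routes whose prefix contains 203.253.192.225:
  202.0.0.0/7 (202.0.0.0 - 203.255.255.255) -> R28
  203.128.0.0/9 (203.128.0.0 - 203.255.255.255) -> R4
  203.192.0.0/10 (203.192.0.0 - 203.255.255.255) -> R20
  203.248.0.0/13 (203.248.0.0 - 203.255.255.255) -> R10
  203.252.0.0/15 (203.252.0.0 - 203.253.255.255) -> R3
More-specific entries that do NOT match:
  203.253.192.240/30 (203.253.192.240 - 203.253.192.243) does not contain 203.253.192.225
  203.253.192.192/28 (203.253.192.192 - 203.253.192.207) does not contain 203.253.192.225
  203.253.193.224/27 (203.253.193.224 - 203.253.193.255) does not contain 203.253.192.225
  203.253.196.224/27 (203.253.196.224 - 203.253.196.255) does not contain 203.253.192.225
  203.253.200.128/25 (203.253.200.128 - 203.253.200.255) does not contain 203.253.192.225
  203.221.192.0/22 (203.221.192.0 - 203.221.195.255) does not contain 203.253.192.225
  203.253.128.0/19 (203.253.128.0 - 203.253.159.255) does not contain 203.253.192.225
Longest matching prefix is /15 -> next hop R3.

R3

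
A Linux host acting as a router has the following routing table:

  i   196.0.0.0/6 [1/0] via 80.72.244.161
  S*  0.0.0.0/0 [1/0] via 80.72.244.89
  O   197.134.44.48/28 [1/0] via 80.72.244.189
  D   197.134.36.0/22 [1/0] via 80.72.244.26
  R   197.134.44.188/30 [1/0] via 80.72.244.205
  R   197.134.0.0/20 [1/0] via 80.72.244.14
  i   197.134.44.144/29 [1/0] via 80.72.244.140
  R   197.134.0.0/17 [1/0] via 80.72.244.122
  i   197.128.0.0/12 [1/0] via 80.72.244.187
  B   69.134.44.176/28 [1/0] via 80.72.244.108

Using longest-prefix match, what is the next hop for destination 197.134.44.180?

Routes whose prefix contains 197.134.44.180:
  0.0.0.0/0 (default, matches everything) -> 80.72.244.89
  196.0.0.0/6 (196.0.0.0 - 199.255.255.255) -> 80.72.244.161
  197.128.0.0/12 (197.128.0.0 - 197.143.255.255) -> 80.72.244.187
  197.134.0.0/17 (197.134.0.0 - 197.134.127.255) -> 80.72.244.122
More-specific entries that do NOT match:
  197.134.44.188/30 (197.134.44.188 - 197.134.44.191) does not contain 197.134.44.180
  197.134.44.144/29 (197.134.44.144 - 197.134.44.151) does not contain 197.134.44.180
  197.134.44.48/28 (197.134.44.48 - 197.134.44.63) does not contain 197.134.44.180
  69.134.44.176/28 (69.134.44.176 - 69.134.44.191) does not contain 197.134.44.180
  197.134.36.0/22 (197.134.36.0 - 197.134.39.255) does not contain 197.134.44.180
  197.134.0.0/20 (197.134.0.0 - 197.134.15.255) does not contain 197.134.44.180
Longest matching prefix is /17 -> next hop 80.72.244.122.

80.72.244.122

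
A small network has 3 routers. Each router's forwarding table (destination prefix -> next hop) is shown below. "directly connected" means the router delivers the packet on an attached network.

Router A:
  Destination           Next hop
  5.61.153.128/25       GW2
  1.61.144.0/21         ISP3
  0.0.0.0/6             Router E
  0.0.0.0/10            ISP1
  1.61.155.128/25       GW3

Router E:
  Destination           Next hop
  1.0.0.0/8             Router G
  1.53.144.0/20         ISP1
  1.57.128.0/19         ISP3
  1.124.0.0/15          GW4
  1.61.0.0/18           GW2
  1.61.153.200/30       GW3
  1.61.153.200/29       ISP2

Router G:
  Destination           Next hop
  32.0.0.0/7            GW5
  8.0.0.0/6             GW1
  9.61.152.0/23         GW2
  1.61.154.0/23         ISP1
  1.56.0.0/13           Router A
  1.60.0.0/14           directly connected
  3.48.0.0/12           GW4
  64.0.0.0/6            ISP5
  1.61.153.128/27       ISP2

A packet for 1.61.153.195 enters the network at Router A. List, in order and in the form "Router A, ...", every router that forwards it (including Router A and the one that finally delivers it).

At Router A: longest match for 1.61.153.195 is 0.0.0.0/6 -> Router E
At Router E: longest match for 1.61.153.195 is 1.0.0.0/8 -> Router G
At Router G: longest match for 1.61.153.195 is 1.60.0.0/14 -> directly connected

Router A, Router E, Router G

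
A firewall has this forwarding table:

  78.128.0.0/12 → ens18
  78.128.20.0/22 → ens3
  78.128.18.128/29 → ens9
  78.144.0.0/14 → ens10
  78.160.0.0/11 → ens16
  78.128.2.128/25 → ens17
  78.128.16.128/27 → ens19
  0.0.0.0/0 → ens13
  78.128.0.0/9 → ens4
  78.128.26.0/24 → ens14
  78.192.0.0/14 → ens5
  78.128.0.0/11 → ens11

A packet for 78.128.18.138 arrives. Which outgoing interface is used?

Routes whose prefix contains 78.128.18.138:
  0.0.0.0/0 (default, matches everything) -> ens13
  78.128.0.0/9 (78.128.0.0 - 78.255.255.255) -> ens4
  78.128.0.0/11 (78.128.0.0 - 78.159.255.255) -> ens11
  78.128.0.0/12 (78.128.0.0 - 78.143.255.255) -> ens18
More-specific entries that do NOT match:
  78.128.18.128/29 (78.128.18.128 - 78.128.18.135) does not contain 78.128.18.138
  78.128.16.128/27 (78.128.16.128 - 78.128.16.159) does not contain 78.128.18.138
  78.128.2.128/25 (78.128.2.128 - 78.128.2.255) does not contain 78.128.18.138
  78.128.26.0/24 (78.128.26.0 - 78.128.26.255) does not contain 78.128.18.138
  78.128.20.0/22 (78.128.20.0 - 78.128.23.255) does not contain 78.128.18.138
  78.144.0.0/14 (78.144.0.0 - 78.147.255.255) does not contain 78.128.18.138
  78.192.0.0/14 (78.192.0.0 - 78.195.255.255) does not contain 78.128.18.138
Longest matching prefix is /12 -> interface ens18.

ens18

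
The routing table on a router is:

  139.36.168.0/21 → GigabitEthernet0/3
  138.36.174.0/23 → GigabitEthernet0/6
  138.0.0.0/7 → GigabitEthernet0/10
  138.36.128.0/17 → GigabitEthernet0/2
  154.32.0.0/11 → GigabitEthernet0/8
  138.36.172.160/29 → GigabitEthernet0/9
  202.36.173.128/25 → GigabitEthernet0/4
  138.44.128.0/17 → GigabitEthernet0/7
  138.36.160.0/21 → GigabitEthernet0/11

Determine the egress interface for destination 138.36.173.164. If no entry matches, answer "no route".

Routes whose prefix contains 138.36.173.164:
  138.0.0.0/7 (138.0.0.0 - 139.255.255.255) -> GigabitEthernet0/10
  138.36.128.0/17 (138.36.128.0 - 138.36.255.255) -> GigabitEthernet0/2
More-specific entries that do NOT match:
  138.36.172.160/29 (138.36.172.160 - 138.36.172.167) does not contain 138.36.173.164
  202.36.173.128/25 (202.36.173.128 - 202.36.173.255) does not contain 138.36.173.164
  138.36.174.0/23 (138.36.174.0 - 138.36.175.255) does not contain 138.36.173.164
  139.36.168.0/21 (139.36.168.0 - 139.36.175.255) does not contain 138.36.173.164
  138.36.160.0/21 (138.36.160.0 - 138.36.167.255) does not contain 138.36.173.164
Longest matching prefix is /17 -> interface GigabitEthernet0/2.

GigabitEthernet0/2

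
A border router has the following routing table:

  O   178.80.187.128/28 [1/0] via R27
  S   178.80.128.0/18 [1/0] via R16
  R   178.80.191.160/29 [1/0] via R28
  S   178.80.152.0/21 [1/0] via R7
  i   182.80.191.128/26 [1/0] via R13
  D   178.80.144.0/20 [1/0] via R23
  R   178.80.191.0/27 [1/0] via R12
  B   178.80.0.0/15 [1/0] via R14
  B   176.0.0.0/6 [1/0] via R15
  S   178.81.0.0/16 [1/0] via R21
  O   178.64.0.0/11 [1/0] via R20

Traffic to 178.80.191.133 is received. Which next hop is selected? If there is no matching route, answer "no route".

R16

Routes whose prefix contains 178.80.191.133:
  176.0.0.0/6 (176.0.0.0 - 179.255.255.255) -> R15
  178.64.0.0/11 (178.64.0.0 - 178.95.255.255) -> R20
  178.80.0.0/15 (178.80.0.0 - 178.81.255.255) -> R14
  178.80.128.0/18 (178.80.128.0 - 178.80.191.255) -> R16
More-specific entries that do NOT match:
  178.80.191.160/29 (178.80.191.160 - 178.80.191.167) does not contain 178.80.191.133
  178.80.187.128/28 (178.80.187.128 - 178.80.187.143) does not contain 178.80.191.133
  178.80.191.0/27 (178.80.191.0 - 178.80.191.31) does not contain 178.80.191.133
  182.80.191.128/26 (182.80.191.128 - 182.80.191.191) does not contain 178.80.191.133
  178.80.152.0/21 (178.80.152.0 - 178.80.159.255) does not contain 178.80.191.133
  178.80.144.0/20 (178.80.144.0 - 178.80.159.255) does not contain 178.80.191.133
Longest matching prefix is /18 -> next hop R16.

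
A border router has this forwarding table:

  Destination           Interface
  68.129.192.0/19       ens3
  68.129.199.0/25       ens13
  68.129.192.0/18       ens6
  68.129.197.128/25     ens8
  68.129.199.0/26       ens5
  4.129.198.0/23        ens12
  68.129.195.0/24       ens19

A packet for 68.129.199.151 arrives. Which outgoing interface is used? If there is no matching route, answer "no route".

Routes whose prefix contains 68.129.199.151:
  68.129.192.0/18 (68.129.192.0 - 68.129.255.255) -> ens6
  68.129.192.0/19 (68.129.192.0 - 68.129.223.255) -> ens3
More-specific entries that do NOT match:
  68.129.199.0/26 (68.129.199.0 - 68.129.199.63) does not contain 68.129.199.151
  68.129.199.0/25 (68.129.199.0 - 68.129.199.127) does not contain 68.129.199.151
  68.129.197.128/25 (68.129.197.128 - 68.129.197.255) does not contain 68.129.199.151
  68.129.195.0/24 (68.129.195.0 - 68.129.195.255) does not contain 68.129.199.151
  4.129.198.0/23 (4.129.198.0 - 4.129.199.255) does not contain 68.129.199.151
Longest matching prefix is /19 -> interface ens3.

ens3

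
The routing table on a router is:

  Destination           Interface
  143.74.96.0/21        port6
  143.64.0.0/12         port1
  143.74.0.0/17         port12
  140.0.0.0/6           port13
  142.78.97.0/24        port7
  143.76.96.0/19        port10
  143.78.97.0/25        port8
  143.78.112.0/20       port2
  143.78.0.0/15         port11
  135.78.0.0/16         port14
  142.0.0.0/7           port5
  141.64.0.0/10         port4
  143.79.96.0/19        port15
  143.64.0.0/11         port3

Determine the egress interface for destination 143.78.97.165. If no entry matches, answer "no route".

port11

Routes whose prefix contains 143.78.97.165:
  140.0.0.0/6 (140.0.0.0 - 143.255.255.255) -> port13
  142.0.0.0/7 (142.0.0.0 - 143.255.255.255) -> port5
  143.64.0.0/11 (143.64.0.0 - 143.95.255.255) -> port3
  143.64.0.0/12 (143.64.0.0 - 143.79.255.255) -> port1
  143.78.0.0/15 (143.78.0.0 - 143.79.255.255) -> port11
More-specific entries that do NOT match:
  143.78.97.0/25 (143.78.97.0 - 143.78.97.127) does not contain 143.78.97.165
  142.78.97.0/24 (142.78.97.0 - 142.78.97.255) does not contain 143.78.97.165
  143.74.96.0/21 (143.74.96.0 - 143.74.103.255) does not contain 143.78.97.165
  143.78.112.0/20 (143.78.112.0 - 143.78.127.255) does not contain 143.78.97.165
  143.76.96.0/19 (143.76.96.0 - 143.76.127.255) does not contain 143.78.97.165
  143.79.96.0/19 (143.79.96.0 - 143.79.127.255) does not contain 143.78.97.165
  143.74.0.0/17 (143.74.0.0 - 143.74.127.255) does not contain 143.78.97.165
  135.78.0.0/16 (135.78.0.0 - 135.78.255.255) does not contain 143.78.97.165
Longest matching prefix is /15 -> interface port11.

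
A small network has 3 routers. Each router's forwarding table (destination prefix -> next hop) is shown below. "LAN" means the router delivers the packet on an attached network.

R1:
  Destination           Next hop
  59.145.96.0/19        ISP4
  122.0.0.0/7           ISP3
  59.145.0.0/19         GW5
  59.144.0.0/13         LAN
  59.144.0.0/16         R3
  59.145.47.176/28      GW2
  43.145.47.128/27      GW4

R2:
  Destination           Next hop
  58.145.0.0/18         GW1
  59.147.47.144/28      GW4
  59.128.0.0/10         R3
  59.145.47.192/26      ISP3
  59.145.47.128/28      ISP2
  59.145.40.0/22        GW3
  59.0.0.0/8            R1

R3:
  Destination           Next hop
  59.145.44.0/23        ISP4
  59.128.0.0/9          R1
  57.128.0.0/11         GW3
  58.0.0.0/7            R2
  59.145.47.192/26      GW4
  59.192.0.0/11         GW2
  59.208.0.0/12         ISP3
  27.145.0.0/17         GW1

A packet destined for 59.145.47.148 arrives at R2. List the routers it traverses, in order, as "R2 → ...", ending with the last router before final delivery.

R2 → R3 → R1

At R2: longest match for 59.145.47.148 is 59.128.0.0/10 -> R3
At R3: longest match for 59.145.47.148 is 59.128.0.0/9 -> R1
At R1: longest match for 59.145.47.148 is 59.144.0.0/13 -> LAN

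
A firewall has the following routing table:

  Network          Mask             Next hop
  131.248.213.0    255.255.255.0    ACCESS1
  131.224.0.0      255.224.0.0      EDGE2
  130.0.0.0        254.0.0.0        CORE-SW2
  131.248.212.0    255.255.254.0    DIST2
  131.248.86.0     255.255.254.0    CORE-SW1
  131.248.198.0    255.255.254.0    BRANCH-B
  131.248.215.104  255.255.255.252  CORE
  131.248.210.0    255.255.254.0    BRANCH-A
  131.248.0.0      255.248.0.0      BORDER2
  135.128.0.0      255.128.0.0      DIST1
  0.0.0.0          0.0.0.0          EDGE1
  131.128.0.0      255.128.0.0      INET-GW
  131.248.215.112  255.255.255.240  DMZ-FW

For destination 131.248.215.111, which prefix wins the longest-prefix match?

Entries matching 131.248.215.111:
  0.0.0.0/0 (default, matches everything)
  130.0.0.0/7 (130.0.0.0 - 131.255.255.255)
  131.128.0.0/9 (131.128.0.0 - 131.255.255.255)
  131.224.0.0/11 (131.224.0.0 - 131.255.255.255)
  131.248.0.0/13 (131.248.0.0 - 131.255.255.255)
Most specific is 131.248.0.0/13.

131.248.0.0/13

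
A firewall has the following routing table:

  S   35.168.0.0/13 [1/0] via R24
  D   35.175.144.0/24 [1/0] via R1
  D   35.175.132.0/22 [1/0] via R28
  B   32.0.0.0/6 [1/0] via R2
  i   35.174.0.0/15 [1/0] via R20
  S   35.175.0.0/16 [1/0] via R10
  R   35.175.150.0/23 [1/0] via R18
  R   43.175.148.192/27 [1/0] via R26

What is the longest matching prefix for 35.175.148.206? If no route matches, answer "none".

Entries matching 35.175.148.206:
  32.0.0.0/6 (32.0.0.0 - 35.255.255.255)
  35.168.0.0/13 (35.168.0.0 - 35.175.255.255)
  35.174.0.0/15 (35.174.0.0 - 35.175.255.255)
  35.175.0.0/16 (35.175.0.0 - 35.175.255.255)
Most specific is 35.175.0.0/16.

35.175.0.0/16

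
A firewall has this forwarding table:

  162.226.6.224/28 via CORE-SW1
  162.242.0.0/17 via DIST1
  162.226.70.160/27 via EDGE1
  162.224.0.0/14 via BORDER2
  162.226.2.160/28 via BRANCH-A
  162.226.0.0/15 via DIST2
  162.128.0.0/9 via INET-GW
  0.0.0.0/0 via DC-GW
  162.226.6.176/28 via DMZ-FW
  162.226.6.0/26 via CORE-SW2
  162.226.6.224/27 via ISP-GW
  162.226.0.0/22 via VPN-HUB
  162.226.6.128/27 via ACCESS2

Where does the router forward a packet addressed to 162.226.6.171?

Routes whose prefix contains 162.226.6.171:
  0.0.0.0/0 (default, matches everything) -> DC-GW
  162.128.0.0/9 (162.128.0.0 - 162.255.255.255) -> INET-GW
  162.224.0.0/14 (162.224.0.0 - 162.227.255.255) -> BORDER2
  162.226.0.0/15 (162.226.0.0 - 162.227.255.255) -> DIST2
More-specific entries that do NOT match:
  162.226.6.224/28 (162.226.6.224 - 162.226.6.239) does not contain 162.226.6.171
  162.226.2.160/28 (162.226.2.160 - 162.226.2.175) does not contain 162.226.6.171
  162.226.6.176/28 (162.226.6.176 - 162.226.6.191) does not contain 162.226.6.171
  162.226.70.160/27 (162.226.70.160 - 162.226.70.191) does not contain 162.226.6.171
  162.226.6.224/27 (162.226.6.224 - 162.226.6.255) does not contain 162.226.6.171
  162.226.6.128/27 (162.226.6.128 - 162.226.6.159) does not contain 162.226.6.171
  162.226.6.0/26 (162.226.6.0 - 162.226.6.63) does not contain 162.226.6.171
  162.226.0.0/22 (162.226.0.0 - 162.226.3.255) does not contain 162.226.6.171
  162.242.0.0/17 (162.242.0.0 - 162.242.127.255) does not contain 162.226.6.171
Longest matching prefix is /15 -> next hop DIST2.

DIST2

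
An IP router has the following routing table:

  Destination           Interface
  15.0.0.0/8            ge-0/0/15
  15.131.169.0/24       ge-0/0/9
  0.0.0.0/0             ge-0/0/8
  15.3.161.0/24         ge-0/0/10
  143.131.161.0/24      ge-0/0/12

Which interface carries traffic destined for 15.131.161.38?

Routes whose prefix contains 15.131.161.38:
  0.0.0.0/0 (default, matches everything) -> ge-0/0/8
  15.0.0.0/8 (15.0.0.0 - 15.255.255.255) -> ge-0/0/15
More-specific entries that do NOT match:
  15.131.169.0/24 (15.131.169.0 - 15.131.169.255) does not contain 15.131.161.38
  15.3.161.0/24 (15.3.161.0 - 15.3.161.255) does not contain 15.131.161.38
  143.131.161.0/24 (143.131.161.0 - 143.131.161.255) does not contain 15.131.161.38
Longest matching prefix is /8 -> interface ge-0/0/15.

ge-0/0/15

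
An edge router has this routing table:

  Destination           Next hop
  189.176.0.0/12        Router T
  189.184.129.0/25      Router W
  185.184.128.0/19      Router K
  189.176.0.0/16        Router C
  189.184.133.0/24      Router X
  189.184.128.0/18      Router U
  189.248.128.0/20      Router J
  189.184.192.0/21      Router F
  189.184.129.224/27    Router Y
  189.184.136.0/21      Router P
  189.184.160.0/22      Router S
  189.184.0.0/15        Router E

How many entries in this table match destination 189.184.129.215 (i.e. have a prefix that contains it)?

Prefixes containing 189.184.129.215:
  189.176.0.0/12 (189.176.0.0 - 189.191.255.255)
  189.184.0.0/15 (189.184.0.0 - 189.185.255.255)
  189.184.128.0/18 (189.184.128.0 - 189.184.191.255)
Total matching entries: 3.

3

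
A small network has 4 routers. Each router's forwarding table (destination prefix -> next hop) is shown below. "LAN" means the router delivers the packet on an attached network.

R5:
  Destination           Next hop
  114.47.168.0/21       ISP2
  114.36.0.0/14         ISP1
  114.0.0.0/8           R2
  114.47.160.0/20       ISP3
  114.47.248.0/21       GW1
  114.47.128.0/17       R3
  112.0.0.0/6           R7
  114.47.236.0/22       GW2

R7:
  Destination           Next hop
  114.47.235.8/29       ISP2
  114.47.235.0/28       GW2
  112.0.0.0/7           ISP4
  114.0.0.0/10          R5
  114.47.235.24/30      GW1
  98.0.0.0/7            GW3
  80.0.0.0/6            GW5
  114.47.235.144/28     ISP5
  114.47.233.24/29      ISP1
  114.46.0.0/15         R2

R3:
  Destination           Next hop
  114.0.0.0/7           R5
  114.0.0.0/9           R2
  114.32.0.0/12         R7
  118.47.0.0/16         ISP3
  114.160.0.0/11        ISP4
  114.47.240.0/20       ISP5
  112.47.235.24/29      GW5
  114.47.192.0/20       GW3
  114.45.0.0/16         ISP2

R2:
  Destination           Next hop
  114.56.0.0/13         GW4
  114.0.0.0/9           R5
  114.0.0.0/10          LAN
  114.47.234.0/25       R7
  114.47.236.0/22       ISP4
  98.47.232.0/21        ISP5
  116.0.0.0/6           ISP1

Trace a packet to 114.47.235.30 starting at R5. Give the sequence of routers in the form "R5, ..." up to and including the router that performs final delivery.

At R5: longest match for 114.47.235.30 is 114.47.128.0/17 -> R3
At R3: longest match for 114.47.235.30 is 114.32.0.0/12 -> R7
At R7: longest match for 114.47.235.30 is 114.46.0.0/15 -> R2
At R2: longest match for 114.47.235.30 is 114.0.0.0/10 -> LAN

R5, R3, R7, R2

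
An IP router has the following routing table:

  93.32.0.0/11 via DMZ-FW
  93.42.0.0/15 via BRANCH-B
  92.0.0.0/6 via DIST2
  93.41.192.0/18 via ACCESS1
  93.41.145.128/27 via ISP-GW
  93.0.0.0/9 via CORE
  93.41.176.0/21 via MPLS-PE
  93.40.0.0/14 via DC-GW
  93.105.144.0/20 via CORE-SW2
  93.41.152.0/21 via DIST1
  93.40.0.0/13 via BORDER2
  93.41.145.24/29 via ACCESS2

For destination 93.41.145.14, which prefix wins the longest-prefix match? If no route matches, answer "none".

93.40.0.0/14

Entries matching 93.41.145.14:
  92.0.0.0/6 (92.0.0.0 - 95.255.255.255)
  93.0.0.0/9 (93.0.0.0 - 93.127.255.255)
  93.32.0.0/11 (93.32.0.0 - 93.63.255.255)
  93.40.0.0/13 (93.40.0.0 - 93.47.255.255)
  93.40.0.0/14 (93.40.0.0 - 93.43.255.255)
Most specific is 93.40.0.0/14.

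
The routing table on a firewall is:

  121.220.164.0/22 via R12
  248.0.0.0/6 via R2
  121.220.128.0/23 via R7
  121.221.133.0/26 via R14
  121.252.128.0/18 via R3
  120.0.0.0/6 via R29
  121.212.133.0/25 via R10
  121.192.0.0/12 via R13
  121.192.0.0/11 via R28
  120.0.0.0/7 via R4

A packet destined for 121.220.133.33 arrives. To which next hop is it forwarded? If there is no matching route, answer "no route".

Routes whose prefix contains 121.220.133.33:
  120.0.0.0/6 (120.0.0.0 - 123.255.255.255) -> R29
  120.0.0.0/7 (120.0.0.0 - 121.255.255.255) -> R4
  121.192.0.0/11 (121.192.0.0 - 121.223.255.255) -> R28
More-specific entries that do NOT match:
  121.221.133.0/26 (121.221.133.0 - 121.221.133.63) does not contain 121.220.133.33
  121.212.133.0/25 (121.212.133.0 - 121.212.133.127) does not contain 121.220.133.33
  121.220.128.0/23 (121.220.128.0 - 121.220.129.255) does not contain 121.220.133.33
  121.220.164.0/22 (121.220.164.0 - 121.220.167.255) does not contain 121.220.133.33
  121.252.128.0/18 (121.252.128.0 - 121.252.191.255) does not contain 121.220.133.33
  121.192.0.0/12 (121.192.0.0 - 121.207.255.255) does not contain 121.220.133.33
Longest matching prefix is /11 -> next hop R28.

R28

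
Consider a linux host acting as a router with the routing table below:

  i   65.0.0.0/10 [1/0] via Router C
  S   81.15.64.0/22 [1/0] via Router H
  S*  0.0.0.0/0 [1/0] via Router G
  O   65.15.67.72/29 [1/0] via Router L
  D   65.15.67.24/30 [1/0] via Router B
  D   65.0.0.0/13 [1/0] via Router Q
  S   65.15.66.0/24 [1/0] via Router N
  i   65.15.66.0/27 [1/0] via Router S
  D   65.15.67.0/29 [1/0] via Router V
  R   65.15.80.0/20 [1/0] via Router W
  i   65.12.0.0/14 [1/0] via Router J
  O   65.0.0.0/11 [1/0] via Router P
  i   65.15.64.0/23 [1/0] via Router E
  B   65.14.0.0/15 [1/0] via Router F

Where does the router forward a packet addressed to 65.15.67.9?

Router F

Routes whose prefix contains 65.15.67.9:
  0.0.0.0/0 (default, matches everything) -> Router G
  65.0.0.0/10 (65.0.0.0 - 65.63.255.255) -> Router C
  65.0.0.0/11 (65.0.0.0 - 65.31.255.255) -> Router P
  65.12.0.0/14 (65.12.0.0 - 65.15.255.255) -> Router J
  65.14.0.0/15 (65.14.0.0 - 65.15.255.255) -> Router F
More-specific entries that do NOT match:
  65.15.67.24/30 (65.15.67.24 - 65.15.67.27) does not contain 65.15.67.9
  65.15.67.72/29 (65.15.67.72 - 65.15.67.79) does not contain 65.15.67.9
  65.15.67.0/29 (65.15.67.0 - 65.15.67.7) does not contain 65.15.67.9
  65.15.66.0/27 (65.15.66.0 - 65.15.66.31) does not contain 65.15.67.9
  65.15.66.0/24 (65.15.66.0 - 65.15.66.255) does not contain 65.15.67.9
  65.15.64.0/23 (65.15.64.0 - 65.15.65.255) does not contain 65.15.67.9
  81.15.64.0/22 (81.15.64.0 - 81.15.67.255) does not contain 65.15.67.9
  65.15.80.0/20 (65.15.80.0 - 65.15.95.255) does not contain 65.15.67.9
Longest matching prefix is /15 -> next hop Router F.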